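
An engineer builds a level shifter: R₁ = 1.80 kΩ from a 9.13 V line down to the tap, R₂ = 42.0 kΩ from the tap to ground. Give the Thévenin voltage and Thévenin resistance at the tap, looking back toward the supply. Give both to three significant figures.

V_th = 8.75 V, R_th = 1.73 kΩ

V_th is the open-circuit tap voltage: 9.13 × 42.0/(1.80 + 42.0) = 8.75 V.
With the supply zeroed, R₁ and R₂ appear in parallel from the tap: R_th = R₁‖R₂ = (1.80 × 42.0)/43.80 = 1.73 kΩ.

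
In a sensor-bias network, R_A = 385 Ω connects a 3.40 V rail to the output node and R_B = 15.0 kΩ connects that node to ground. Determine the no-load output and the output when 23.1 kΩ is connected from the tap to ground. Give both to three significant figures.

Unloaded: 3.31 V; loaded: 3.26 V

Open-circuit: V = 3.40 × 15000/(385 + 15000) = 3.31 V.
With the load, R_B becomes R_B‖R_L = 9094 Ω, so V = 3.40 × 9094/9479 = 3.26 V.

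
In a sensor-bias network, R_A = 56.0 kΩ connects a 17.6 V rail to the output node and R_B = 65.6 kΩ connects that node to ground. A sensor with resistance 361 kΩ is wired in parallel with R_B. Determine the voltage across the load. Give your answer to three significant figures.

The load sits in parallel with R_B: R_B‖R_L = (65.6 × 361) / (65.6 + 361) = 55.51 kΩ.
V_out = 17.6 × 55.51 / (56.0 + 55.51) = 17.6 × 55.51/111.5 = 8.76 V.

V_out ≈ 8.76 V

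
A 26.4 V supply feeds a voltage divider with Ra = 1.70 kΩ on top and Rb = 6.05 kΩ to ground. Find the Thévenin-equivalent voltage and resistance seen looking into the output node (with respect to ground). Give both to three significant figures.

V_th = 20.6 V, R_th = 1.33 kΩ

V_th is the open-circuit tap voltage: 26.4 × 6.05/(1.70 + 6.05) = 20.6 V.
With the supply zeroed, Ra and Rb appear in parallel from the tap: R_th = Ra‖Rb = (1.70 × 6.05)/7.750 = 1.33 kΩ.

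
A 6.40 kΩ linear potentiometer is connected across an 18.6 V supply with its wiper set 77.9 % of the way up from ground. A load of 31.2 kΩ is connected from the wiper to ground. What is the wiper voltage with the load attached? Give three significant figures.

V ≈ 14.0 V

The wiper splits the pot into (1−α)R = 1.414 kΩ above and αR = 4.986 kΩ below.
Lower section ‖ load = 4.299 kΩ.
V_wiper = 18.6 × 4.299/(1.414 + 4.299) = 14.0 V.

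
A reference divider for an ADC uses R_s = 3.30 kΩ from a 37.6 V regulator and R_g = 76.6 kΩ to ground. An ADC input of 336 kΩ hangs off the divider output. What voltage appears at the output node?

The load sits in parallel with R_g: R_g‖R_L = (76.6 × 336) / (76.6 + 336) = 62.38 kΩ.
V_out = 37.6 × 62.38 / (3.30 + 62.38) = 37.6 × 62.38/65.68 = 35.7 V.

V_out ≈ 35.7 V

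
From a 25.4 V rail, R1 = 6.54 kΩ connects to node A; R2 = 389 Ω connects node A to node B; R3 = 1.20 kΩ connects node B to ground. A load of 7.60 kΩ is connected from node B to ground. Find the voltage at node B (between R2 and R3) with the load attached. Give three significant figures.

V ≈ 3.30 V

At node B, R3 is in parallel with the load: R3‖R_L = 1036 Ω.
Below node A the resistance is R2 + (R3‖R_L) = 1425 Ω, so V_A = 25.4 × 1425/7965 = 4.545 V.
Then V_B = V_A × (R3‖R_L)/(R2 + R3‖R_L) = 4.545 × 1036/1425 = 3.30 V.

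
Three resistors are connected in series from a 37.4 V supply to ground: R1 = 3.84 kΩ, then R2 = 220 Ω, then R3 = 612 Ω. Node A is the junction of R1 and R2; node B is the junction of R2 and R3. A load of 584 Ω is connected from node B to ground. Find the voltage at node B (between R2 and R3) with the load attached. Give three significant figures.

At node B, R3 is in parallel with the load: R3‖R_L = 298.8 Ω.
Below node A the resistance is R2 + (R3‖R_L) = 518.8 Ω, so V_A = 37.4 × 518.8/4359 = 4.452 V.
Then V_B = V_A × (R3‖R_L)/(R2 + R3‖R_L) = 4.452 × 298.8/518.8 = 2.56 V.

V ≈ 2.56 V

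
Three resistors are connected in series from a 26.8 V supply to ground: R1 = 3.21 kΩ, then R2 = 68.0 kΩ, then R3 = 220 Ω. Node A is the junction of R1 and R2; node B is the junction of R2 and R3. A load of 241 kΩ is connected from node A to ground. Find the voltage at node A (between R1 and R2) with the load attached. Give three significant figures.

V ≈ 25.3 V

Below node A the series string R2+R3 = 68220 Ω sits in parallel with the 241000 Ω load: 53170 Ω.
V_A = 26.8 × 53170/(3210 + 53170) = 25.3 V.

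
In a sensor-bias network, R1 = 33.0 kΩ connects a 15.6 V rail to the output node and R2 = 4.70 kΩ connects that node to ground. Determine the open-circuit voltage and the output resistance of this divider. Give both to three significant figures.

V_th is the open-circuit tap voltage: 15.6 × 4.70/(33.0 + 4.70) = 1.94 V.
With the supply zeroed, R1 and R2 appear in parallel from the tap: R_th = R1‖R2 = (33.0 × 4.70)/37.70 = 4.11 kΩ.

V_th = 1.94 V, R_th = 4.11 kΩ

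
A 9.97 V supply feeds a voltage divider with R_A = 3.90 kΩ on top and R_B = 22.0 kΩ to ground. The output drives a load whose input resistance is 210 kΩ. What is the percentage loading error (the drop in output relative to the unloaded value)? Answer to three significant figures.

1.55 %

The divider's output (Thévenin) resistance is R_A‖R_B = 3.313 kΩ.
Fractional drop under load = R_th/(R_th + R_L) = 3.313 / (3.313 + 210) = 0.01553.
So the output falls by 1.55 %.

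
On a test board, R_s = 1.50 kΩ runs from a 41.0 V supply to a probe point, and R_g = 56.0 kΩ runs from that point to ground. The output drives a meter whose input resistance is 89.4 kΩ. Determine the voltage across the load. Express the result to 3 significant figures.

V_out ≈ 39.3 V

The load sits in parallel with R_g: R_g‖R_L = (56.0 × 89.4) / (56.0 + 89.4) = 34.43 kΩ.
V_out = 41.0 × 34.43 / (1.50 + 34.43) = 41.0 × 34.43/35.93 = 39.3 V.
(Unloaded it would have been 39.9 V.)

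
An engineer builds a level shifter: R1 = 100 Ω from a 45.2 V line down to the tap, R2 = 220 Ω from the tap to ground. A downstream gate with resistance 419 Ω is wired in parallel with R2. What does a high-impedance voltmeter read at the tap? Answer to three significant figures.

V_out ≈ 26.7 V

The load sits in parallel with R2: R2‖R_L = (220 × 419) / (220 + 419) = 144.3 Ω.
V_out = 45.2 × 144.3 / (100 + 144.3) = 45.2 × 144.3/244.3 = 26.7 V.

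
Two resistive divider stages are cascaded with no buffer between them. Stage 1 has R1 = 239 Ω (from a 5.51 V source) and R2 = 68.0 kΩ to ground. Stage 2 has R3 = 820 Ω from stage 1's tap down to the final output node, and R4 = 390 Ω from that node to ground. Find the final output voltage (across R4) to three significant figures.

V_out ≈ 1.48 V

Stage 2 presents R3+R4 = 1210 Ω as a load on stage 1's tap.
Stage 1's lower leg becomes R2‖(R3+R4) = 1189 Ω, so V_mid = 5.51 × 1189/1428 = 4.588 V.
Stage 2 is itself unloaded: V_out = V_mid × R4/(R3+R4) = 4.588 × 390/1210 = 1.48 V.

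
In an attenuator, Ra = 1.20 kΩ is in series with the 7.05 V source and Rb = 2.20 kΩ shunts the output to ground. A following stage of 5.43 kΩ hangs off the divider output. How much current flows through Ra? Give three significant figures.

I ≈ 2.55 mA

Rb‖R_L = 1.566 kΩ, so the source sees Ra + Rb‖R_L = 2.766 kΩ.
I = 7.05 V / 2.766 kΩ = 2.55 mA.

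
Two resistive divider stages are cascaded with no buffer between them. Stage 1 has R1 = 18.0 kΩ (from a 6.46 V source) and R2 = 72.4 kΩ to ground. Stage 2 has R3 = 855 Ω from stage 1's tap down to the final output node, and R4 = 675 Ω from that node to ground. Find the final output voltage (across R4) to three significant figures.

Stage 2 presents R3+R4 = 1530 Ω as a load on stage 1's tap.
Stage 1's lower leg becomes R2‖(R3+R4) = 1498 Ω, so V_mid = 6.46 × 1498/19500 = 0.4964 V.
Stage 2 is itself unloaded: V_out = V_mid × R4/(R3+R4) = 0.4964 × 675/1530 = 0.219 V.

V_out ≈ 0.219 V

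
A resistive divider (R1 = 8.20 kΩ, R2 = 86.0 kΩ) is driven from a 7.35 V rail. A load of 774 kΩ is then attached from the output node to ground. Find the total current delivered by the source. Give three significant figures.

R2‖R_L = 77.40 kΩ, so the source sees R1 + R2‖R_L = 85.60 kΩ.
I = 7.35 V / 85.60 kΩ = 0.0859 mA.

I ≈ 0.0859 mA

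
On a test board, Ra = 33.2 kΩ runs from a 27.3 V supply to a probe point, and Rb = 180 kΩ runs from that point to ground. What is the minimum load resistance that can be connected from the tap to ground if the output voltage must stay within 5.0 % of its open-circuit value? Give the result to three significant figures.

Output resistance R_th = Ra‖Rb = (33.2 × 180)/213.2 = 28.03 kΩ.
The fractional drop is R_th/(R_th + R_L); requiring this ≤ 0.0500 gives R_L ≥ R_th(1/0.0500 − 1) = 28.03 × 19.00 = 533 kΩ.

R_L(min) ≈ 533 kΩ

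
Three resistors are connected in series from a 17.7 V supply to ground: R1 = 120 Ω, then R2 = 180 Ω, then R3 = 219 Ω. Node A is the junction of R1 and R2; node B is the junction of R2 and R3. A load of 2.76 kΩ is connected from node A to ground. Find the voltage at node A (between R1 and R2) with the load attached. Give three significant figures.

Below node A the series string R2+R3 = 399.0 Ω sits in parallel with the 2760 Ω load: 348.6 Ω.
V_A = 17.7 × 348.6/(120 + 348.6) = 13.2 V.

V ≈ 13.2 V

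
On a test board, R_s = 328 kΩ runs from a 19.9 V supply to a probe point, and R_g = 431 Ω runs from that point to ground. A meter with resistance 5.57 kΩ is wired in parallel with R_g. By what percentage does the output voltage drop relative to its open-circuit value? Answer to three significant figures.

The divider's output (Thévenin) resistance is R_s‖R_g = 430.4 Ω.
Fractional drop under load = R_th/(R_th + R_L) = 430.4 / (430.4 + 5570) = 0.07173.
So the output falls by 7.17 %.

7.17 %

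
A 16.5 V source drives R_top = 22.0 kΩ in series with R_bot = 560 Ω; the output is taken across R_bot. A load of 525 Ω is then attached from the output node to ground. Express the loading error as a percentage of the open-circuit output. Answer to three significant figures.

The divider's output (Thévenin) resistance is R_top‖R_bot = 546.1 Ω.
Fractional drop under load = R_th/(R_th + R_L) = 546.1 / (546.1 + 525) = 0.5098.
So the output falls by 51.0 %.

51.0 %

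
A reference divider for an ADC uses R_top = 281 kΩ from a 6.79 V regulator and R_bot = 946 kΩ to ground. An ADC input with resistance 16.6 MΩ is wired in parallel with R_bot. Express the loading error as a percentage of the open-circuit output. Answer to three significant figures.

The divider's output (Thévenin) resistance is R_top‖R_bot = 216.6 kΩ.
Fractional drop under load = R_th/(R_th + R_L) = 216.6 / (216.6 + 16600) = 0.01288.
So the output falls by 1.29 %.

1.29 %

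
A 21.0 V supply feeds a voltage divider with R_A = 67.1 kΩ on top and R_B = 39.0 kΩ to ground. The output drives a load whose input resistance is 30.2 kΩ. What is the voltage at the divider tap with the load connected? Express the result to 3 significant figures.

V_out ≈ 4.25 V

The load sits in parallel with R_B: R_B‖R_L = (39.0 × 30.2) / (39.0 + 30.2) = 17.02 kΩ.
V_out = 21.0 × 17.02 / (67.1 + 17.02) = 21.0 × 17.02/84.12 = 4.25 V.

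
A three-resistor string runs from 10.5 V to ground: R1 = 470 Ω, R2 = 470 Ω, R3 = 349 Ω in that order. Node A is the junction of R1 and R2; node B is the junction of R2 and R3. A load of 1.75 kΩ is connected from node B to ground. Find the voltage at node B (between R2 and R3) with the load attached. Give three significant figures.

V ≈ 2.48 V

At node B, R3 is in parallel with the load: R3‖R_L = 291.0 Ω.
Below node A the resistance is R2 + (R3‖R_L) = 761.0 Ω, so V_A = 10.5 × 761.0/1231 = 6.491 V.
Then V_B = V_A × (R3‖R_L)/(R2 + R3‖R_L) = 6.491 × 291.0/761.0 = 2.48 V.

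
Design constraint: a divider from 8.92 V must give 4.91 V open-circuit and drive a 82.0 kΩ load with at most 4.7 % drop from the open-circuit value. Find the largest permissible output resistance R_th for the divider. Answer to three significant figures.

R_th ≤ 4.04 kΩ

Loading drop = R_th/(R_th + R_L) ≤ 0.0470, so R_th ≤ R_L · ε/(1−ε) = 82.0 kΩ × 0.0470/0.9530 = 4.04 kΩ.
(Any R1, R2 with R2/(R1+R2) = 0.550 and R1‖R2 ≤ 4.04 kΩ will meet the spec.)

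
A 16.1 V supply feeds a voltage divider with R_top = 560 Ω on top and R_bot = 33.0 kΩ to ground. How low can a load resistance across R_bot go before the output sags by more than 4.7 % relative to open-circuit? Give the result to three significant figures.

R_L(min) ≈ 11.2 kΩ

Output resistance R_th = R_top‖R_bot = (560 × 33000)/33560 = 550.7 Ω.
The fractional drop is R_th/(R_th + R_L); requiring this ≤ 0.0470 gives R_L ≥ R_th(1/0.0470 − 1) = 550.7 × 20.28 = 11.2 kΩ.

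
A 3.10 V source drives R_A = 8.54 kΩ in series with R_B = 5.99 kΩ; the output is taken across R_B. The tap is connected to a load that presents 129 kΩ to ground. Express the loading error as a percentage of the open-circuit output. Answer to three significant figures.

2.66 %

The divider's output (Thévenin) resistance is R_A‖R_B = 3.521 kΩ.
Fractional drop under load = R_th/(R_th + R_L) = 3.521 / (3.521 + 129) = 0.02657.
So the output falls by 2.66 %.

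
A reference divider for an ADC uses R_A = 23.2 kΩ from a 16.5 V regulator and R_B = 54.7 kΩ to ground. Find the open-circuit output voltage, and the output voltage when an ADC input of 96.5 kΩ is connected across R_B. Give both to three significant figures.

Unloaded: 11.6 V; loaded: 9.91 V

Open-circuit: V = 16.5 × 54.7/(23.2 + 54.7) = 11.6 V.
With the load, R_B becomes R_B‖R_L = 34.91 kΩ, so V = 16.5 × 34.91/58.11 = 9.91 V.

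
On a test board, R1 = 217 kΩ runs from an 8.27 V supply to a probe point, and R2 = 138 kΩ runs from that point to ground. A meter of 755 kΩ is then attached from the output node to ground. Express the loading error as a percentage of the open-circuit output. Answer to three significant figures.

The divider's output (Thévenin) resistance is R1‖R2 = 84.35 kΩ.
Fractional drop under load = R_th/(R_th + R_L) = 84.35 / (84.35 + 755) = 0.1005.
So the output falls by 10.0 %.

10.0 %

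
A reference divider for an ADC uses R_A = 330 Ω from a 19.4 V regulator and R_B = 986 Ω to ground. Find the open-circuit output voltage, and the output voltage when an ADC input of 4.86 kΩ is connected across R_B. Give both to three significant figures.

Open-circuit: V = 19.4 × 986/(330 + 986) = 14.5 V.
With the load, R_B becomes R_B‖R_L = 819.7 Ω, so V = 19.4 × 819.7/1150 = 13.8 V.

Unloaded: 14.5 V; loaded: 13.8 V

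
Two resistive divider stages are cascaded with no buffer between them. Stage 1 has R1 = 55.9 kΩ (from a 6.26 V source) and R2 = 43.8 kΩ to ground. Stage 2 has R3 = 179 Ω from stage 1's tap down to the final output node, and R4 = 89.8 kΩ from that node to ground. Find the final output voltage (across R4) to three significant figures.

V_out ≈ 2.16 V

Stage 2 presents R3+R4 = 89980 Ω as a load on stage 1's tap.
Stage 1's lower leg becomes R2‖(R3+R4) = 29460 Ω, so V_mid = 6.26 × 29460/85360 = 2.160 V.
Stage 2 is itself unloaded: V_out = V_mid × R4/(R3+R4) = 2.160 × 89800/89980 = 2.16 V.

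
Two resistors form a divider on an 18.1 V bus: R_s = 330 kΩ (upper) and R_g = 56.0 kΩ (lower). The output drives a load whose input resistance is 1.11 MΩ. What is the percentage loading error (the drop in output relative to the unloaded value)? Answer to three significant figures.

The divider's output (Thévenin) resistance is R_s‖R_g = 47.88 kΩ.
Fractional drop under load = R_th/(R_th + R_L) = 47.88 / (47.88 + 1110) = 0.04135.
So the output falls by 4.13 %.

4.13 %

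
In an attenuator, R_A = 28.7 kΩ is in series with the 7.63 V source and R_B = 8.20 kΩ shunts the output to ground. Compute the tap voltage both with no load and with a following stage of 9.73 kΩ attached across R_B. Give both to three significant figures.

Unloaded: 1.70 V; loaded: 1.02 V

Open-circuit: V = 7.63 × 8.20/(28.7 + 8.20) = 1.70 V.
With the load, R_B becomes R_B‖R_L = 4.450 kΩ, so V = 7.63 × 4.450/33.15 = 1.02 V.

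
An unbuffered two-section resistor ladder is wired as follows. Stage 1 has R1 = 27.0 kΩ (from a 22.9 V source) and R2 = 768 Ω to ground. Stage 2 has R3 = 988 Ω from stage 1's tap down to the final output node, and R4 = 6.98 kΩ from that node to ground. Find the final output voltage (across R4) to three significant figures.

V_out ≈ 0.507 V

Stage 2 presents R3+R4 = 7968 Ω as a load on stage 1's tap.
Stage 1's lower leg becomes R2‖(R3+R4) = 700.5 Ω, so V_mid = 22.9 × 700.5/27700 = 0.5791 V.
Stage 2 is itself unloaded: V_out = V_mid × R4/(R3+R4) = 0.5791 × 6980/7968 = 0.507 V.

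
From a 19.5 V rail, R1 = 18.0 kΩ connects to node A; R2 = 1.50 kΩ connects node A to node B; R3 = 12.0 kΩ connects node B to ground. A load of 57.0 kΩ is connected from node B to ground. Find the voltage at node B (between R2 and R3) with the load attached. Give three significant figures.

V ≈ 6.57 V

At node B, R3 is in parallel with the load: R3‖R_L = 9.913 kΩ.
Below node A the resistance is R2 + (R3‖R_L) = 11.41 kΩ, so V_A = 19.5 × 11.41/29.41 = 7.567 V.
Then V_B = V_A × (R3‖R_L)/(R2 + R3‖R_L) = 7.567 × 9.913/11.41 = 6.57 V.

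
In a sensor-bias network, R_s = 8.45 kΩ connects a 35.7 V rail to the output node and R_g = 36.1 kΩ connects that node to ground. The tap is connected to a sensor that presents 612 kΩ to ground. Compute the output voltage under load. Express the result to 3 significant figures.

The load sits in parallel with R_g: R_g‖R_L = (36.1 × 612) / (36.1 + 612) = 34.09 kΩ.
V_out = 35.7 × 34.09 / (8.45 + 34.09) = 35.7 × 34.09/42.54 = 28.6 V.
(Unloaded it would have been 28.9 V.)

V_out ≈ 28.6 V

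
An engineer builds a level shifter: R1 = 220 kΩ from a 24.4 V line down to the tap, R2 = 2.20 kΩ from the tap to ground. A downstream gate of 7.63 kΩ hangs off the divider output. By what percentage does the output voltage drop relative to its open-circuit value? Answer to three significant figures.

The divider's output (Thévenin) resistance is R1‖R2 = 2.178 kΩ.
Fractional drop under load = R_th/(R_th + R_L) = 2.178 / (2.178 + 7.63) = 0.2221.
So the output falls by 22.2 %.

22.2 %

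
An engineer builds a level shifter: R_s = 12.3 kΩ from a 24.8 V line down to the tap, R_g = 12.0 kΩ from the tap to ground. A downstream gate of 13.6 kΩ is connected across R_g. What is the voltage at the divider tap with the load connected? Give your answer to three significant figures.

The load sits in parallel with R_g: R_g‖R_L = (12.0 × 13.6) / (12.0 + 13.6) = 6.375 kΩ.
V_out = 24.8 × 6.375 / (12.3 + 6.375) = 24.8 × 6.375/18.68 = 8.47 V.

V_out ≈ 8.47 V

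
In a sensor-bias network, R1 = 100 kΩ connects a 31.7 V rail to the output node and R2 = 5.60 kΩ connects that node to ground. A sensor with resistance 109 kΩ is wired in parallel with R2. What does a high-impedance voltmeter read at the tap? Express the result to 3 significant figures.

The load sits in parallel with R2: R2‖R_L = (5.60 × 109) / (5.60 + 109) = 5.326 kΩ.
V_out = 31.7 × 5.326 / (100 + 5.326) = 31.7 × 5.326/105.3 = 1.60 V.
(Unloaded it would have been 1.68 V.)

V_out ≈ 1.60 V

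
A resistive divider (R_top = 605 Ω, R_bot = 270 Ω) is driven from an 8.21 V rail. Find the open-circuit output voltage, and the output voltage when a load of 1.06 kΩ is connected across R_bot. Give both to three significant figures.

Unloaded: 2.53 V; loaded: 2.15 V

Open-circuit: V = 8.21 × 270/(605 + 270) = 2.53 V.
With the load, R_bot becomes R_bot‖R_L = 215.2 Ω, so V = 8.21 × 215.2/820.2 = 2.15 V.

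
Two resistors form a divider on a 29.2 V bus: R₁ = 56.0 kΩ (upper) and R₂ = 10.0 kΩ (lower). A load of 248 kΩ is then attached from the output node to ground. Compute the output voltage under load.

V_out ≈ 4.28 V

The load sits in parallel with R₂: R₂‖R_L = (10.0 × 248) / (10.0 + 248) = 9.612 kΩ.
V_out = 29.2 × 9.612 / (56.0 + 9.612) = 29.2 × 9.612/65.61 = 4.28 V.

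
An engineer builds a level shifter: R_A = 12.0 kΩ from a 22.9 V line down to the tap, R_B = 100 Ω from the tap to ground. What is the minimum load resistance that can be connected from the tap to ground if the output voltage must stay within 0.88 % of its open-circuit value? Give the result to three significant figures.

R_L(min) ≈ 11.2 kΩ

Output resistance R_th = R_A‖R_B = (12000 × 100)/12100 = 99.17 Ω.
The fractional drop is R_th/(R_th + R_L); requiring this ≤ 0.00880 gives R_L ≥ R_th(1/0.00880 − 1) = 99.17 × 112.6 = 11.2 kΩ.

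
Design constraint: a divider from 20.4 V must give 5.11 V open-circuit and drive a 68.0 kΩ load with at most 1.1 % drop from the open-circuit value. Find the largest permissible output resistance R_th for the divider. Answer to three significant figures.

Loading drop = R_th/(R_th + R_L) ≤ 0.0110, so R_th ≤ R_L · ε/(1−ε) = 68.0 kΩ × 0.0110/0.9890 = 756 Ω.

R_th ≤ 756 Ω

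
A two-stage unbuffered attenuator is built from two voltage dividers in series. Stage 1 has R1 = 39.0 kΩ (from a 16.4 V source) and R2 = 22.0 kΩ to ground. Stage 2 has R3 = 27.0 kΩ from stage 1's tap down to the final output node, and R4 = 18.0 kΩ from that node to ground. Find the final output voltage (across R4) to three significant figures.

V_out ≈ 1.80 V

Stage 2 presents R3+R4 = 45.00 kΩ as a load on stage 1's tap.
Stage 1's lower leg becomes R2‖(R3+R4) = 14.78 kΩ, so V_mid = 16.4 × 14.78/53.78 = 4.506 V.
Stage 2 is itself unloaded: V_out = V_mid × R4/(R3+R4) = 4.506 × 18.0/45.00 = 1.80 V.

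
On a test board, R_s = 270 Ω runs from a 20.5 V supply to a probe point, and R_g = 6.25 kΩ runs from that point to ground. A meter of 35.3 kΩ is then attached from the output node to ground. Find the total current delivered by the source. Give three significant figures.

R_g‖R_L = 5310 Ω, so the source sees R_s + R_g‖R_L = 5580 Ω.
I = 20.5 V / 5580 Ω = 3.67 mA.

I ≈ 3.67 mA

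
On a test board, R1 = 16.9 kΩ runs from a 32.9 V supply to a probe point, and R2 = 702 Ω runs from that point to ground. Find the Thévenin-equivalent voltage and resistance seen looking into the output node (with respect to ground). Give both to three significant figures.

V_th is the open-circuit tap voltage: 32.9 × 702/(16900 + 702) = 1.31 V.
With the supply zeroed, R1 and R2 appear in parallel from the tap: R_th = R1‖R2 = (16900 × 702)/17600 = 674 Ω.

V_th = 1.31 V, R_th = 674 Ω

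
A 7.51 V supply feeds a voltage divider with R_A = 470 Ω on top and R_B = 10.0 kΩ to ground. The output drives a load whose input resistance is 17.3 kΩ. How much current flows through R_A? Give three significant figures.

I ≈ 1.10 mA

R_B‖R_L = 6337 Ω, so the source sees R_A + R_B‖R_L = 6807 Ω.
I = 7.51 V / 6807 Ω = 1.10 mA.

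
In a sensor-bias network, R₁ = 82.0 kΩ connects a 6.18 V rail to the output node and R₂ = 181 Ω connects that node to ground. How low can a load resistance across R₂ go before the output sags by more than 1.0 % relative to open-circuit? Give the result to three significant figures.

R_L(min) ≈ 17.9 kΩ

Output resistance R_th = R₁‖R₂ = (82000 × 181)/82180 = 180.6 Ω.
The fractional drop is R_th/(R_th + R_L); requiring this ≤ 0.0100 gives R_L ≥ R_th(1/0.0100 − 1) = 180.6 × 99.00 = 17.9 kΩ.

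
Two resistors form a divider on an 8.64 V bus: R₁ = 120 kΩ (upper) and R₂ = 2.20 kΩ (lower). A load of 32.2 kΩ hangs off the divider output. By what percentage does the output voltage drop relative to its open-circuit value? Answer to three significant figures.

6.29 %

The divider's output (Thévenin) resistance is R₁‖R₂ = 2.160 kΩ.
Fractional drop under load = R_th/(R_th + R_L) = 2.160 / (2.160 + 32.2) = 0.06287.
So the output falls by 6.29 %.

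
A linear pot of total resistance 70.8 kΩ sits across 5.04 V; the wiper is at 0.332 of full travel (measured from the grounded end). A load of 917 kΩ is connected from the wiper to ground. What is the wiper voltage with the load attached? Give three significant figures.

V ≈ 1.65 V

The wiper splits the pot into (1−α)R = 47.29 kΩ above and αR = 23.51 kΩ below.
Lower section ‖ load = 22.92 kΩ.
V_wiper = 5.04 × 22.92/(47.29 + 22.92) = 1.65 V.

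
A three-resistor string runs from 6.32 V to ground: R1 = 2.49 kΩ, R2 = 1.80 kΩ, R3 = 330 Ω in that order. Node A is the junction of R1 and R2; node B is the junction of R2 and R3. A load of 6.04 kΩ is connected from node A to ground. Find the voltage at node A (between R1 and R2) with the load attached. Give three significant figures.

Below node A the series string R2+R3 = 2130 Ω sits in parallel with the 6040 Ω load: 1575 Ω.
V_A = 6.32 × 1575/(2490 + 1575) = 2.45 V.

V ≈ 2.45 V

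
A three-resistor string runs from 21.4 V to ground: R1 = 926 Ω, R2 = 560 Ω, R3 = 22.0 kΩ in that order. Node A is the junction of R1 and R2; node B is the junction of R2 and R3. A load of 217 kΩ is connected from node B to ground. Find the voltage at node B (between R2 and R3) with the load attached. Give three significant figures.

At node B, R3 is in parallel with the load: R3‖R_L = 19970 Ω.
Below node A the resistance is R2 + (R3‖R_L) = 20530 Ω, so V_A = 21.4 × 20530/21460 = 20.48 V.
Then V_B = V_A × (R3‖R_L)/(R2 + R3‖R_L) = 20.48 × 19970/20530 = 19.9 V.

V ≈ 19.9 V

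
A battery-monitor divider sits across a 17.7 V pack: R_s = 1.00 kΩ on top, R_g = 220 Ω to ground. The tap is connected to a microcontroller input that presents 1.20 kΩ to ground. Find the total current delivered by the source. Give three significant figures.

R_g‖R_L = 185.9 Ω, so the source sees R_s + R_g‖R_L = 1186 Ω.
I = 17.7 V / 1186 Ω = 14.9 mA.

I ≈ 14.9 mA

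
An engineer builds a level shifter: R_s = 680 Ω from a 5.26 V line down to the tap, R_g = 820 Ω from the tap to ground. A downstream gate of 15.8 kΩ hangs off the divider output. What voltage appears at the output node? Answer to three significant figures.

V_out ≈ 2.81 V

The load sits in parallel with R_g: R_g‖R_L = (820 × 15800) / (820 + 15800) = 779.5 Ω.
V_out = 5.26 × 779.5 / (680 + 779.5) = 5.26 × 779.5/1460 = 2.81 V.
(Unloaded it would have been 2.88 V.)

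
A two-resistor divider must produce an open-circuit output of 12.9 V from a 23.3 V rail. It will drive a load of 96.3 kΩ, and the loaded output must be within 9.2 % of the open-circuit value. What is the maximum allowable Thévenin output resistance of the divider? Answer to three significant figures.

Loading drop = R_th/(R_th + R_L) ≤ 0.0920, so R_th ≤ R_L · ε/(1−ε) = 96.3 kΩ × 0.0920/0.9080 = 9.76 kΩ.
(Any R1, R2 with R2/(R1+R2) = 0.554 and R1‖R2 ≤ 9.76 kΩ will meet the spec.)

R_th ≤ 9.76 kΩ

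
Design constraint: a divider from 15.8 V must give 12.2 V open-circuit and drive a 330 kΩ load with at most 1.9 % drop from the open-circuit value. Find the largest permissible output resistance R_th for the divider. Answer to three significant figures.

Loading drop = R_th/(R_th + R_L) ≤ 0.0190, so R_th ≤ R_L · ε/(1−ε) = 330 kΩ × 0.0190/0.9810 = 6.39 kΩ.

R_th ≤ 6.39 kΩ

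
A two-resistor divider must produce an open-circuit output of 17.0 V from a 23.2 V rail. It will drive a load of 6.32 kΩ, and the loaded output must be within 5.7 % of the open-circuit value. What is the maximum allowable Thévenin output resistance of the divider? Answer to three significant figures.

Loading drop = R_th/(R_th + R_L) ≤ 0.0570, so R_th ≤ R_L · ε/(1−ε) = 6.32 kΩ × 0.0570/0.9430 = 382 Ω.

R_th ≤ 382 Ω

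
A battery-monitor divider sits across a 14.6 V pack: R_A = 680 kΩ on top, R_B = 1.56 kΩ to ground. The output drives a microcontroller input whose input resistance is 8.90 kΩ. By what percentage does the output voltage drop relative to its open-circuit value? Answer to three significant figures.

14.9 %

Unloaded V = 14.6 × 1.56/681.6 = 0.033417 V.
Loaded: R_B‖R_L = 1.327 kΩ, giving V = 14.6 × 1.327/681.3 = 0.028443 V.
Drop = (0.033417 − 0.028443) / 0.033417 = 14.9 %.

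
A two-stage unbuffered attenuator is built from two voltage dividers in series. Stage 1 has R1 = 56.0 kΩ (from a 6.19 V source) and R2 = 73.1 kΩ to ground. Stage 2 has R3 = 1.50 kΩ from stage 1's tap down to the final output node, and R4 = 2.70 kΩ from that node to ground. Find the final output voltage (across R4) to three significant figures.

Stage 2 presents R3+R4 = 4.200 kΩ as a load on stage 1's tap.
Stage 1's lower leg becomes R2‖(R3+R4) = 3.972 kΩ, so V_mid = 6.19 × 3.972/59.97 = 0.4099 V.
Stage 2 is itself unloaded: V_out = V_mid × R4/(R3+R4) = 0.4099 × 2.70/4.200 = 0.264 V.

V_out ≈ 0.264 V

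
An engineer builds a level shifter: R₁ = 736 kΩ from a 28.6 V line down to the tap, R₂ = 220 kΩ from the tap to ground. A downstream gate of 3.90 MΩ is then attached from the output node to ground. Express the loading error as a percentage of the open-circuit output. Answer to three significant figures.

4.16 %

The divider's output (Thévenin) resistance is R₁‖R₂ = 169.4 kΩ.
Fractional drop under load = R_th/(R_th + R_L) = 169.4 / (169.4 + 3900) = 0.04162.
So the output falls by 4.16 %.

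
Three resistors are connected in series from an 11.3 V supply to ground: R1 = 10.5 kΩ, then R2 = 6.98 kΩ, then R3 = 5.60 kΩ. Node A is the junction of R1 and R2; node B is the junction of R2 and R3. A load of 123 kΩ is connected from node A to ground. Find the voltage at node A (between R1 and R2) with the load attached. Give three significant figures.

Below node A the series string R2+R3 = 12.58 kΩ sits in parallel with the 123 kΩ load: 11.41 kΩ.
V_A = 11.3 × 11.41/(10.5 + 11.41) = 5.89 V.

V ≈ 5.89 V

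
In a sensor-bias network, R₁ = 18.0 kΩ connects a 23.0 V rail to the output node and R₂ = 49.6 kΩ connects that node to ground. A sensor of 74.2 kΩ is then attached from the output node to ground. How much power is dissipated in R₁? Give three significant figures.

P ≈ 4.18 mW

Total resistance from the source is R₁ + (R₂‖R_L) = 47.73 kΩ, so I = 23.0/47.73 kΩ = 0.4819 mA.
P = I²·R₁ = (0.4819 mA)² × 18.0 kΩ = 4.18 mW.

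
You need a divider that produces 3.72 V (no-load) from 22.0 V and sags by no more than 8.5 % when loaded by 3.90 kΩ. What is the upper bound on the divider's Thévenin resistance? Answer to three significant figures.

Loading drop = R_th/(R_th + R_L) ≤ 0.0850, so R_th ≤ R_L · ε/(1−ε) = 3.90 kΩ × 0.0850/0.9150 = 362 Ω.

R_th ≤ 362 Ω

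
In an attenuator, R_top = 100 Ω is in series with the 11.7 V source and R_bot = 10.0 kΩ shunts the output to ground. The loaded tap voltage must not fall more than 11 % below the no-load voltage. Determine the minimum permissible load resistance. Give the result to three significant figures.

R_L(min) ≈ 801 Ω

Output resistance R_th = R_top‖R_bot = (100 × 10000)/10100 = 99.01 Ω.
The fractional drop is R_th/(R_th + R_L); requiring this ≤ 0.110 gives R_L ≥ R_th(1/0.110 − 1) = 99.01 × 8.091 = 801 Ω.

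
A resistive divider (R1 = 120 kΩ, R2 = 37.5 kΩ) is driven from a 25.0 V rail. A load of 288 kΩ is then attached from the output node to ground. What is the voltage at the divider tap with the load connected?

V_out ≈ 5.42 V

The load sits in parallel with R2: R2‖R_L = (37.5 × 288) / (37.5 + 288) = 33.18 kΩ.
V_out = 25.0 × 33.18 / (120 + 33.18) = 25.0 × 33.18/153.2 = 5.42 V.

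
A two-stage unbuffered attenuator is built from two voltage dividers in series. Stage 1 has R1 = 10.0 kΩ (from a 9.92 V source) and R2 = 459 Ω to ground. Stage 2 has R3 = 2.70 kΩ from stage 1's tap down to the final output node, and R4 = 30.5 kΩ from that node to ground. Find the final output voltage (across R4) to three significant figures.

V_out ≈ 0.395 V

Stage 2 presents R3+R4 = 33200 Ω as a load on stage 1's tap.
Stage 1's lower leg becomes R2‖(R3+R4) = 452.7 Ω, so V_mid = 9.92 × 452.7/10450 = 0.4297 V.
Stage 2 is itself unloaded: V_out = V_mid × R4/(R3+R4) = 0.4297 × 30500/33200 = 0.395 V.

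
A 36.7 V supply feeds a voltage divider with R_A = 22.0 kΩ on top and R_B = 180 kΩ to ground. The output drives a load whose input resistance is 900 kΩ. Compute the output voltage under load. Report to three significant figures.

V_out ≈ 32.0 V

The load sits in parallel with R_B: R_B‖R_L = (180 × 900) / (180 + 900) = 150.0 kΩ.
V_out = 36.7 × 150.0 / (22.0 + 150.0) = 36.7 × 150.0/172.0 = 32.0 V.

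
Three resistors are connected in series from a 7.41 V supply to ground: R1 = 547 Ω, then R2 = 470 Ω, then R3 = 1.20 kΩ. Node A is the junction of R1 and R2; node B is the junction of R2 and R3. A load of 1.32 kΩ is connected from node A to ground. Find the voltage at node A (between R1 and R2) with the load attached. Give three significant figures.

V ≈ 4.25 V

Below node A the series string R2+R3 = 1670 Ω sits in parallel with the 1320 Ω load: 737.3 Ω.
V_A = 7.41 × 737.3/(547 + 737.3) = 4.25 V.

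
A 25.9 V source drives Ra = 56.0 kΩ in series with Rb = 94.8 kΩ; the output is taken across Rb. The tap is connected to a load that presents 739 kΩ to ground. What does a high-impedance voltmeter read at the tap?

The load sits in parallel with Rb: Rb‖R_L = (94.8 × 739) / (94.8 + 739) = 84.02 kΩ.
V_out = 25.9 × 84.02 / (56.0 + 84.02) = 25.9 × 84.02/140.0 = 15.5 V.

V_out ≈ 15.5 V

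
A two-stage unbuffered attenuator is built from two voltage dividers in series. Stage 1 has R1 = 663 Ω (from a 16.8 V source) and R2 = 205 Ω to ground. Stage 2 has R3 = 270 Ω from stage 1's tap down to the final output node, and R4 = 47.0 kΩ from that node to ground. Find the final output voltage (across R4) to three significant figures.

V_out ≈ 3.93 V

Stage 2 presents R3+R4 = 47270 Ω as a load on stage 1's tap.
Stage 1's lower leg becomes R2‖(R3+R4) = 204.1 Ω, so V_mid = 16.8 × 204.1/867.1 = 3.955 V.
Stage 2 is itself unloaded: V_out = V_mid × R4/(R3+R4) = 3.955 × 47000/47270 = 3.93 V.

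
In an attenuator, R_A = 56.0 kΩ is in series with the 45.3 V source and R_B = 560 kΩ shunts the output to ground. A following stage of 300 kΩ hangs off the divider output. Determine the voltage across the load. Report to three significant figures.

The load sits in parallel with R_B: R_B‖R_L = (560 × 300) / (560 + 300) = 195.3 kΩ.
V_out = 45.3 × 195.3 / (56.0 + 195.3) = 45.3 × 195.3/251.3 = 35.2 V.

V_out ≈ 35.2 V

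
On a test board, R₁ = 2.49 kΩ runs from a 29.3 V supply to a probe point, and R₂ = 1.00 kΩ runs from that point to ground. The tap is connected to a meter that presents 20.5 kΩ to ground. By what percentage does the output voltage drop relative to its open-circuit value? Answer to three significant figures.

The divider's output (Thévenin) resistance is R₁‖R₂ = 0.7135 kΩ.
Fractional drop under load = R_th/(R_th + R_L) = 0.7135 / (0.7135 + 20.5) = 0.03363.
So the output falls by 3.36 %.

3.36 %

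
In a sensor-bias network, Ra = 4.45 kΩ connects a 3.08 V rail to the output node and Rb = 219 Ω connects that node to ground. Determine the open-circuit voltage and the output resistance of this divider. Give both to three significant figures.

V_th = 0.144 V, R_th = 209 Ω

V_th is the open-circuit tap voltage: 3.08 × 219/(4450 + 219) = 0.144 V.
With the supply zeroed, Ra and Rb appear in parallel from the tap: R_th = Ra‖Rb = (4450 × 219)/4669 = 209 Ω.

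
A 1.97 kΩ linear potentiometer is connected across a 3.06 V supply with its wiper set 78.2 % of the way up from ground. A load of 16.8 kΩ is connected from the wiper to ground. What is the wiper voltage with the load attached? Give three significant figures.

The wiper splits the pot into (1−α)R = 429.5 Ω above and αR = 1541 Ω below.
Lower section ‖ load = 1411 Ω.
V_wiper = 3.06 × 1411/(429.5 + 1411) = 2.35 V.

V ≈ 2.35 V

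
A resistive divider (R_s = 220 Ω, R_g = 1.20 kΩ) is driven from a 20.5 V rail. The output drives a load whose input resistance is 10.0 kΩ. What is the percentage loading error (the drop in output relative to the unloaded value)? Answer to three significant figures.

The divider's output (Thévenin) resistance is R_s‖R_g = 185.9 Ω.
Fractional drop under load = R_th/(R_th + R_L) = 185.9 / (185.9 + 10000) = 0.01825.
So the output falls by 1.83 %.

1.83 %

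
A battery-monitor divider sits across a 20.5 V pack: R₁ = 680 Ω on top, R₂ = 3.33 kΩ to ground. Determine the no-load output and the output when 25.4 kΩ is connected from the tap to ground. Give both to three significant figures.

Open-circuit: V = 20.5 × 3330/(680 + 3330) = 17.0 V.
With the load, R₂ becomes R₂‖R_L = 2944 Ω, so V = 20.5 × 2944/3624 = 16.7 V.

Unloaded: 17.0 V; loaded: 16.7 V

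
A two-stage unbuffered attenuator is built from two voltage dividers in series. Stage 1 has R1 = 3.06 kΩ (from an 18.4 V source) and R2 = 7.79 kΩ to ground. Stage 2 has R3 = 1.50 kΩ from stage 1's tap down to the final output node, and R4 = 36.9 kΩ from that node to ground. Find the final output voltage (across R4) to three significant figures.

Stage 2 presents R3+R4 = 38.40 kΩ as a load on stage 1's tap.
Stage 1's lower leg becomes R2‖(R3+R4) = 6.476 kΩ, so V_mid = 18.4 × 6.476/9.536 = 12.50 V.
Stage 2 is itself unloaded: V_out = V_mid × R4/(R3+R4) = 12.50 × 36.9/38.40 = 12.0 V.

V_out ≈ 12.0 V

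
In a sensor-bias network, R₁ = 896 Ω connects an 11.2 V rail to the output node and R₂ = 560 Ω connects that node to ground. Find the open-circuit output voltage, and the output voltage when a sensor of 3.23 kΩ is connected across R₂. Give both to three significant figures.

Unloaded: 4.31 V; loaded: 3.89 V

Open-circuit: V = 11.2 × 560/(896 + 560) = 4.31 V.
With the load, R₂ becomes R₂‖R_L = 477.3 Ω, so V = 11.2 × 477.3/1373 = 3.89 V.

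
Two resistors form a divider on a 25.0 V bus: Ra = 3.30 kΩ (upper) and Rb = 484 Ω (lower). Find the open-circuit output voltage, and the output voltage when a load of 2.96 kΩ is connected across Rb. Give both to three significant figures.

Open-circuit: V = 25.0 × 484/(3300 + 484) = 3.20 V.
With the load, Rb becomes Rb‖R_L = 416.0 Ω, so V = 25.0 × 416.0/3716 = 2.80 V.

Unloaded: 3.20 V; loaded: 2.80 V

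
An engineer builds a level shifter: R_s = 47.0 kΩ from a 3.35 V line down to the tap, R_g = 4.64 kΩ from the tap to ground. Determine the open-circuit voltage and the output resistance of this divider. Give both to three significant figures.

V_th = 0.301 V, R_th = 4.22 kΩ

V_th is the open-circuit tap voltage: 3.35 × 4.64/(47.0 + 4.64) = 0.301 V.
With the supply zeroed, R_s and R_g appear in parallel from the tap: R_th = R_s‖R_g = (47.0 × 4.64)/51.64 = 4.22 kΩ.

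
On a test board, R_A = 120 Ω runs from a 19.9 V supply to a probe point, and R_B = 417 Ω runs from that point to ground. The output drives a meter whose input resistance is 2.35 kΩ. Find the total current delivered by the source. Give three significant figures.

R_B‖R_L = 354.2 Ω, so the source sees R_A + R_B‖R_L = 474.2 Ω.
I = 19.9 V / 474.2 Ω = 42.0 mA.

I ≈ 42.0 mA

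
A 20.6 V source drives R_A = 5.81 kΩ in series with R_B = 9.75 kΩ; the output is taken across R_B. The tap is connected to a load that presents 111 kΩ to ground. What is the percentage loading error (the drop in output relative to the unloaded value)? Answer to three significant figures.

3.18 %

The divider's output (Thévenin) resistance is R_A‖R_B = 3.641 kΩ.
Fractional drop under load = R_th/(R_th + R_L) = 3.641 / (3.641 + 111) = 0.03176.
So the output falls by 3.18 %.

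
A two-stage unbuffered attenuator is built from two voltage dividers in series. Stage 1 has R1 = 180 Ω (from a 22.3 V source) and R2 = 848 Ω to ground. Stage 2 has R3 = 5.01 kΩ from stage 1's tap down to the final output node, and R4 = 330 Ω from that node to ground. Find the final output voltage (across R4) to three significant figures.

V_out ≈ 1.11 V

Stage 2 presents R3+R4 = 5340 Ω as a load on stage 1's tap.
Stage 1's lower leg becomes R2‖(R3+R4) = 731.8 Ω, so V_mid = 22.3 × 731.8/911.8 = 17.90 V.
Stage 2 is itself unloaded: V_out = V_mid × R4/(R3+R4) = 17.90 × 330/5340 = 1.11 V.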